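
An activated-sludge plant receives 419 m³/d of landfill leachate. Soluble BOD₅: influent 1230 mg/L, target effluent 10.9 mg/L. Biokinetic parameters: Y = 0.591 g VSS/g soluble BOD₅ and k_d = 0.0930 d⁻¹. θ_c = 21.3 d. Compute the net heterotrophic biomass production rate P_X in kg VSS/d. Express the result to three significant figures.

P_X ≈ 101 kg VSS/d

Y_obs = Y / (1 + k_d θ_c) = 0.591 / (1 + 0.0930 × 21.3) = 0.591 / 2.981 = 0.1983.
Substrate removed = Q·(S₀ − S) = 419 m³/d × (1230 − 10.9) g/m³ = 5.11×10^5 g/d = 510.8 kg/d.
Biomass produced: P_X = Y_obs·Q·ΔS = 0.1983 × 510.8 ≈ 101.3 kg VSS/d.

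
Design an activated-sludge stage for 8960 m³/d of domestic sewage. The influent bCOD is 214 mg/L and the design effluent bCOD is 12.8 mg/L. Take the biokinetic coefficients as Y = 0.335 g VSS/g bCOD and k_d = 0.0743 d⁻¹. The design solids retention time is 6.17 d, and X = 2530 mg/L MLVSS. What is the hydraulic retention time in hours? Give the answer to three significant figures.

τ ≈ 2.70 h

Rearranging the biomass balance for a CMAS with decay, V = Y·Q·ΔS·θ_c / [X·(1+k_d θ_c)] = 0.335 × 8960 × (214 − 12.8) × 6.17 / [2530 × (1 + 0.0743 × 6.17)] = 3.73×10^6 / 3690 = 1010 m³.
Hydraulic retention time τ = V/Q = 1010 / 8960 = 0.1127 d = 2.705 h.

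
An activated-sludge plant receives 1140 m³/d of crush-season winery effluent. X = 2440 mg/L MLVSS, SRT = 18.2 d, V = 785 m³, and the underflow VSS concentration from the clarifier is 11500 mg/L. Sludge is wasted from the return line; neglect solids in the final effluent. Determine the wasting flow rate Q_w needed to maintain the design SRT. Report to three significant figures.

Wasting from the return line (neglecting effluent solids): Q_w = V·X / (θ_c·X_r) = 785.0 × 2440 / (18.2 × 11500) = 9.151 m³/d.

Q_w ≈ 9.15 m³/d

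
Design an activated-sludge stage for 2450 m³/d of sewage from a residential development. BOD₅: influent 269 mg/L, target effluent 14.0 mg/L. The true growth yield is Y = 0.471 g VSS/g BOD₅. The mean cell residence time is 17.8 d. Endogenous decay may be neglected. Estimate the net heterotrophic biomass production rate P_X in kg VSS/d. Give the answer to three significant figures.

P_X ≈ 294 kg VSS/d

No decay correction is needed, so Y_obs = Y = 0.471.
Q·(S₀ − S) = 2450 × (269 − 14.0) × 10⁻³ = 624.8 kg/d removed.
Biomass produced: P_X = Y_obs·Q·ΔS = 0.4710 × 624.8 ≈ 294.3 kg VSS/d.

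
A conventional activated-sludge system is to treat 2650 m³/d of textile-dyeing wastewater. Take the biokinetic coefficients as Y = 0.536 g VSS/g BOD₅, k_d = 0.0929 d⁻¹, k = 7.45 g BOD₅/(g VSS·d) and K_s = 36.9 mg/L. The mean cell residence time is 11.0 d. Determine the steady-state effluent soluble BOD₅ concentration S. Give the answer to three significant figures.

From the Monod/SRT balance for a CMAS, S = K_s·(1+k_d θ_c)/[θ_c·(Y k − k_d) − 1] = 36.9 × (1 + 0.0929 × 11.0) / [11.0 × (0.536 × 7.45 − 0.0929) − 1] = 74.61 / 41.90 = 1.780 mg/L.

S ≈ 1.78 mg/L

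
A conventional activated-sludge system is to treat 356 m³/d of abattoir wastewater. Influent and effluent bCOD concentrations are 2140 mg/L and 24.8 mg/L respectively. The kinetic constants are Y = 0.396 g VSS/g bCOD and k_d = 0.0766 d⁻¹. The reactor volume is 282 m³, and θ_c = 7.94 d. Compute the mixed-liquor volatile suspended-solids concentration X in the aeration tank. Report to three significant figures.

X ≈ 5220 mg/L

X = Y·Q·ΔS·θ_c / [V·(1 + k_d θ_c)] = 0.396 × 356 × (2140 − 24.8) × 7.94 / [282 × (1 + 0.0766 × 7.94)] = 5221 mg/L.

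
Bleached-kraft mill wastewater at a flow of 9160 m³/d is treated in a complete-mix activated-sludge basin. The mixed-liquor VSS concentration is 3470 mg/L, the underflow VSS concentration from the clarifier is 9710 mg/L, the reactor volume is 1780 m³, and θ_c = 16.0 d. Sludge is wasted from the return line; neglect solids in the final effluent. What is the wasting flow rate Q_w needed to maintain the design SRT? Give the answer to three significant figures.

θ_c = V·X/(Q_w·X_r) when wasting from the recycle, so Q_w = V·X/(θ_c·X_r) = 1780 × 3470 / (16.0 × 9710) = 39.76 m³/d.

Q_w ≈ 39.8 m³/d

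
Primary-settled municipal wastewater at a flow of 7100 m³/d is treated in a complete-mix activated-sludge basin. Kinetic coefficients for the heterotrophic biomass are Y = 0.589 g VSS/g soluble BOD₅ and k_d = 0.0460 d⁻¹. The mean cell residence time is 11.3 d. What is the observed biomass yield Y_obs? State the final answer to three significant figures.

Y_obs ≈ 0.388 g VSS/g soluble BOD₅

Observed yield with endogenous decay: Y_obs = Y / (1 + k_d·θ_c) = 0.589 / (1 + 0.0460 × 11.3) = 0.589 / 1.520 = 0.3876 g VSS/g soluble BOD₅.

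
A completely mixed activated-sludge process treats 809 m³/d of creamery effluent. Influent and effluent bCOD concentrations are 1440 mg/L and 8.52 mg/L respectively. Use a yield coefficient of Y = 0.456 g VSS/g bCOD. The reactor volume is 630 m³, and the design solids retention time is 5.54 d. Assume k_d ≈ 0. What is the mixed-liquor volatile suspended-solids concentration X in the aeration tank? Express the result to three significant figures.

Without decay, X = Y Q (S₀−S) θ_c / V = 0.456 × 809 × (1440 − 8.52) × 5.54 / 630 = 4644 mg/L.

X ≈ 4640 mg/L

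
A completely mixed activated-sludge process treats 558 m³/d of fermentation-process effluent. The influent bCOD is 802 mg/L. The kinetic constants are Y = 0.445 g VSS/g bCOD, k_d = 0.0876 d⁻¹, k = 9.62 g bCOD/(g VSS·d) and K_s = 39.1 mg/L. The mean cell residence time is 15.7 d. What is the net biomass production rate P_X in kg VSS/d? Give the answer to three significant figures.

Effluent substrate depends only on kinetics and SRT: S = K_s(1 + k_d θ_c) / [θ_c(Yk − k_d) − 1] = 39.1 × (1 + 0.0876 × 15.7) / [15.7 × (0.445 × 9.62 − 0.0876) − 1] = 92.88 / 64.83 = 1.432 mg/L.
Correct the yield for decay: Y_obs = Y/(1 + k_d θ_c) = 0.445 / (1 + 0.0876 × 15.7) = 0.445 / 2.375 = 0.1873.
ΔS = 802 − 1.43 = 800.6 mg/L, so the substrate removal rate is 558 × 800.6/1000 = 446.7 kg bCOD/d.
So the net sludge growth is P_X = 0.1873 × 446.7 = 83.69 kg VSS/d.

P_X ≈ 83.7 kg VSS/d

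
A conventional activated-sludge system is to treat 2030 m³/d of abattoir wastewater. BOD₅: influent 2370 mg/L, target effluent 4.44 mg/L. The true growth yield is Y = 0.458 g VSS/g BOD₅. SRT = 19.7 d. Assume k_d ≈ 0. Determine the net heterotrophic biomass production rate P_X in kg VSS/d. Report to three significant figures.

No decay correction is needed, so Y_obs = Y = 0.458.
Mass of BOD₅ removed per day: Q(S₀ − S) = 2030 × 2366 g/m³ = 4802 kg/d.
Net biomass production P_X = Y_obs × Q·(S₀ − S) = 0.4580 × 4802 = 2199 kg VSS/d.

P_X ≈ 2200 kg VSS/d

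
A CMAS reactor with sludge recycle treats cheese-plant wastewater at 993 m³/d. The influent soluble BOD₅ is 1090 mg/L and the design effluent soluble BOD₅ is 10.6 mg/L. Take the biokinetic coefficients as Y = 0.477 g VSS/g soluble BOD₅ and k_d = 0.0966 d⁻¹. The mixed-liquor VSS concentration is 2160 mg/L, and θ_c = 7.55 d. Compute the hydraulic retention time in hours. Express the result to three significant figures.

From the SRT design equation V = Y Q (S₀−S) θ_c / [X (1 + k_d θ_c)] = 0.477 × 993 × (1090 − 10.6) × 7.55 / [2160 × (1 + 0.0966 × 7.55)] = 3.86×10^6 / 3735 = 1033 m³.
τ = V/Q = 1033/993 = 1.041 d, or 24.98 h.

τ ≈ 25.0 h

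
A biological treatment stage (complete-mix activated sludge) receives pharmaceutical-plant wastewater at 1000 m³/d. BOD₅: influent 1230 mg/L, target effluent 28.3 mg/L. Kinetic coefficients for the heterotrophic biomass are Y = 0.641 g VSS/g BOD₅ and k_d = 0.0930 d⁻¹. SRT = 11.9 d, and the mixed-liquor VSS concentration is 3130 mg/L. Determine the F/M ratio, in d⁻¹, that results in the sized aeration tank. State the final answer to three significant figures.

Steady-state biomass mass balance: V·X·(1 + k_d·θ_c) = Y·Q·(S₀ − S)·θ_c, so V = 0.641 × 1000 × (1230 − 28.3) × 11.9 / [3130 × (1 + 0.0930 × 11.9)] = 9.17×10^6 / 6594 = 1390 m³.
Food-to-microorganism ratio F/M = Q S₀ / (V X) = 1000 × 1230 / (1390 × 3130) = 0.2827 d⁻¹.

F/M ≈ 0.283 d⁻¹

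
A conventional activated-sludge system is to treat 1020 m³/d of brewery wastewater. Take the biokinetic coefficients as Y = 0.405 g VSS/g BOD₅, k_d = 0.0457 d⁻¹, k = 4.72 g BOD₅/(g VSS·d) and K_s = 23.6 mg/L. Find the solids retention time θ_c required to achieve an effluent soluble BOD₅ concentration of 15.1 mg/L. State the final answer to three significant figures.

From 1/θ_c = Y·k·S/(K_s + S) − k_d: Y·k·S/(K_s+S) = 0.405 × 4.72 × 15.1 / (23.6 + 15.1) = 0.7459 d⁻¹.
1/θ_c = 0.7459 − 0.0457 = 0.7002 d⁻¹, so θ_c = 1.428 d.

θ_c ≈ 1.43 d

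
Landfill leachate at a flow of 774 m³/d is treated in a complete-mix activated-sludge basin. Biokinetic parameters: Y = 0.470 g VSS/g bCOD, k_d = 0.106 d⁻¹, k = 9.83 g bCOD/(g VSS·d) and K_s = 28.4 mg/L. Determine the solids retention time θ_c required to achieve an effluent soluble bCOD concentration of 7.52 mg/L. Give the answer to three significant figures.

θ_c ≈ 1.16 d

From 1/θ_c = Y·k·S/(K_s + S) − k_d: Y·k·S/(K_s+S) = 0.470 × 9.83 × 7.52 / (28.4 + 7.52) = 0.9672 d⁻¹.
Then 1/θ_c = μ − k_d = 0.9672 − 0.106 = 0.8612 d⁻¹, giving θ_c = 1.161 d.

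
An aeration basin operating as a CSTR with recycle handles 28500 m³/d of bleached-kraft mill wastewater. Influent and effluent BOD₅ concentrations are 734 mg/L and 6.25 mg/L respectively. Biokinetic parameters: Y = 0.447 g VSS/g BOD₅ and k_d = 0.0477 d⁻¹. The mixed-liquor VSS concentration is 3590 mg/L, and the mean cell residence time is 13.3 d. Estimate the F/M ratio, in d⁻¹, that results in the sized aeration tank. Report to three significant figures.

From the SRT design equation V = Y Q (S₀−S) θ_c / [X (1 + k_d θ_c)] = 0.447 × 28500 × (734 − 6.25) × 13.3 / [3590 × (1 + 0.0477 × 13.3)] = 1.23×10^8 / 5868 = 21015 m³.
F/M = Q·S₀ / (V·X) = 28500 × 734 / (21015 × 3590) = 0.2773 g BOD₅·(g VSS·d)⁻¹.

F/M ≈ 0.277 d⁻¹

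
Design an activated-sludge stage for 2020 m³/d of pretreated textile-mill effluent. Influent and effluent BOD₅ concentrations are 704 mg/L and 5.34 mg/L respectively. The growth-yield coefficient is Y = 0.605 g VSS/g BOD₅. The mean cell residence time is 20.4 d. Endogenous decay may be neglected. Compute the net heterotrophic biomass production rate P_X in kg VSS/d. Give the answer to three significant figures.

Since k_d ≈ 0, Y_obs = Y = 0.605 g VSS/g BOD₅.
Substrate removed = Q·(S₀ − S) = 2020 m³/d × (704 − 5.34) g/m³ = 1.41×10^6 g/d = 1411 kg/d.
So the net sludge growth is P_X = 0.6050 × 1411 = 853.8 kg VSS/d.

P_X ≈ 854 kg VSS/d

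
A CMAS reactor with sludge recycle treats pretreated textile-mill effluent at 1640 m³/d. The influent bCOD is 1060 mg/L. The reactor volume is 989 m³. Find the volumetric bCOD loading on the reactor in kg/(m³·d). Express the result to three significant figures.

L_v = Q S₀ / V = 1640 × 1060 × 10⁻³ / 989.0 = 1.758 kg/(m³·d).

L_v ≈ 1.76 kg bCOD/(m³·d)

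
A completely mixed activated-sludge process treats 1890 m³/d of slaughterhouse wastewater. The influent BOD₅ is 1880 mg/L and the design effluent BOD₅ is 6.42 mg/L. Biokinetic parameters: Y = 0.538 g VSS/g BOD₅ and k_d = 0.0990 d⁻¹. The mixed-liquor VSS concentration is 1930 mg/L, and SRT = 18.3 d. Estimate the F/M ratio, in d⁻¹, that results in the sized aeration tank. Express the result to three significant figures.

Steady-state biomass mass balance: V·X·(1 + k_d·θ_c) = Y·Q·(S₀ − S)·θ_c, so V = 0.538 × 1890 × (1880 − 6.42) × 18.3 / [1930 × (1 + 0.0990 × 18.3)] = 3.49×10^7 / 5427 = 6425 m³.
Food-to-microorganism ratio F/M = Q S₀ / (V X) = 1890 × 1880 / (6425 × 1930) = 0.2866 d⁻¹.

F/M ≈ 0.287 d⁻¹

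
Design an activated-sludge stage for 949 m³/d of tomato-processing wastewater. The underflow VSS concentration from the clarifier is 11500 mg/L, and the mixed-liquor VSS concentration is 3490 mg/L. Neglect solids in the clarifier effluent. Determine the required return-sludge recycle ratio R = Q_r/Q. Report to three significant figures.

R ≈ 0.436

Solids balance on the clarifier gives (1+R)X = R·X_r, so R = X/(X_r − X) = 3490 / (11500 − 3490) = 0.4357.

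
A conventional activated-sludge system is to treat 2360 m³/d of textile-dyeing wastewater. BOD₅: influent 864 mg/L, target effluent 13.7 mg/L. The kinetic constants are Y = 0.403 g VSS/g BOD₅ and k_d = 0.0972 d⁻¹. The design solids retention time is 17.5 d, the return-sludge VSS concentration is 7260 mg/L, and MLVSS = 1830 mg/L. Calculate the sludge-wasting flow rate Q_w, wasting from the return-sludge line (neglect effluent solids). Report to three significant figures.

Q_w ≈ 41.2 m³/d

From the SRT design equation V = Y Q (S₀−S) θ_c / [X (1 + k_d θ_c)] = 0.403 × 2360 × (864 − 13.7) × 17.5 / [1830 × (1 + 0.0972 × 17.5)] = 1.42×10^7 / 4943 = 2863 m³.
Q_w = (V·X)/(θ_c X_r) = 2863 × 1830 / (17.5 × 7260) = 41.24 m³/d.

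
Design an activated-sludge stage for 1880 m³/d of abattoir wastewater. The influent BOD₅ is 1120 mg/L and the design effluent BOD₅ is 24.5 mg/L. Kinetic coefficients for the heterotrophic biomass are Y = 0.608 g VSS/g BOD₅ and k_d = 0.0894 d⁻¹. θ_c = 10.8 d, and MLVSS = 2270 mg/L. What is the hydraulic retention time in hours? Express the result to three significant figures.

Rearranging the biomass balance for a CMAS with decay, V = Y·Q·ΔS·θ_c / [X·(1+k_d θ_c)] = 0.608 × 1880 × (1120 − 24.5) × 10.8 / [2270 × (1 + 0.0894 × 10.8)] = 1.35×10^7 / 4462 = 3031 m³.
τ = V/Q = 3031/1880 = 1.612 d, or 38.69 h.

τ ≈ 38.7 h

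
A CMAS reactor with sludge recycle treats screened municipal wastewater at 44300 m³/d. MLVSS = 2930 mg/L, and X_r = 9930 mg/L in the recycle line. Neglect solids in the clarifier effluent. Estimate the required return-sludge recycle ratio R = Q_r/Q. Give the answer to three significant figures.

R ≈ 0.419

R = Q_r/Q = X/(X_r − X) = 2930 / (9930 − 2930) = 0.4186.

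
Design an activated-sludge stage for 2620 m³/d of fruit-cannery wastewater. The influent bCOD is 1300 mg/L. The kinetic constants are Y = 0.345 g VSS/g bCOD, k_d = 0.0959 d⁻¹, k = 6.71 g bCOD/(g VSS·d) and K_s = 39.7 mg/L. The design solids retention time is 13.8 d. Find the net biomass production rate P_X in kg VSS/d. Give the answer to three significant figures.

From the Monod/SRT balance for a CMAS, S = K_s·(1+k_d θ_c)/[θ_c·(Y k − k_d) − 1] = 39.7 × (1 + 0.0959 × 13.8) / [13.8 × (0.345 × 6.71 − 0.0959) − 1] = 92.24 / 29.62 = 3.114 mg/L.
Y_obs = Y / (1 + k_d θ_c) = 0.345 / (1 + 0.0959 × 13.8) = 0.345 / 2.323 = 0.1485.
Q·(S₀ − S) = 2620 × (1300 − 3.11) × 10⁻³ = 3398 kg/d removed.
Biomass produced: P_X = Y_obs·Q·ΔS = 0.1485 × 3398 ≈ 504.5 kg VSS/d.

P_X ≈ 505 kg VSS/d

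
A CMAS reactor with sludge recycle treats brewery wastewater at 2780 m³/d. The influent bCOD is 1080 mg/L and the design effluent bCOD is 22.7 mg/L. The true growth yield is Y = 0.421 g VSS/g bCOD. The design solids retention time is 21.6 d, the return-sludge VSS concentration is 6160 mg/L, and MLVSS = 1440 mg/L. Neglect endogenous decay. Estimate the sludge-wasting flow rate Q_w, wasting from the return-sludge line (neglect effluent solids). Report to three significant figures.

Q_w ≈ 201 m³/d

With k_d = 0 the design equation reduces to V = Y Q (S₀−S) θ_c / X = 0.421 × 2780 × (1080 − 22.7) × 21.6 / 1440 = 18562 m³.
Q_w = (V·X)/(θ_c X_r) = 18562 × 1440 / (21.6 × 6160) = 200.9 m³/d.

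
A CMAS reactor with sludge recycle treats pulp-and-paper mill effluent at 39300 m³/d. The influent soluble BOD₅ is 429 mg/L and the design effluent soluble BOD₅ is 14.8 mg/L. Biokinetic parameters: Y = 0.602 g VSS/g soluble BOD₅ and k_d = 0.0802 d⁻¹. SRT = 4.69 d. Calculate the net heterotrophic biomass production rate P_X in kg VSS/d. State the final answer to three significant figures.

P_X ≈ 7120 kg VSS/d

Observed yield with endogenous decay: Y_obs = Y / (1 + k_d·θ_c) = 0.602 / (1 + 0.0802 × 4.69) = 0.602 / 1.376 = 0.4375 g VSS/g soluble BOD₅.
Mass of soluble BOD₅ removed per day: Q(S₀ − S) = 39300 × 414.2 g/m³ = 16278 kg/d.
So the net sludge growth is P_X = 0.4375 × 16278 = 7121 kg VSS/d.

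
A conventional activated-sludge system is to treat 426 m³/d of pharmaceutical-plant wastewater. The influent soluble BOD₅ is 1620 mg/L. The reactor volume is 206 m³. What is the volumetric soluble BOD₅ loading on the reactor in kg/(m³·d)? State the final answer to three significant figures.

L_v ≈ 3.35 kg soluble BOD₅/(m³·d)

Applied soluble BOD₅ load per unit volume = Q·S₀/V = (426 × 1620/1000)/206.0 = 3.350 kg soluble BOD₅·m⁻³·d⁻¹.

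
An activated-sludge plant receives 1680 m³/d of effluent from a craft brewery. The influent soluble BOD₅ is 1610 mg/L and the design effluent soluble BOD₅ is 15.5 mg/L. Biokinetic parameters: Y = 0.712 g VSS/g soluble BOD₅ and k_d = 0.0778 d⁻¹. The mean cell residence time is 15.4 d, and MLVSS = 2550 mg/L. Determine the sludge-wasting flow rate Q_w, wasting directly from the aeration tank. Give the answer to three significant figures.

Rearranging the biomass balance for a CMAS with decay, V = Y·Q·ΔS·θ_c / [X·(1+k_d θ_c)] = 0.712 × 1680 × (1610 − 15.5) × 15.4 / [2550 × (1 + 0.0778 × 15.4)] = 2.94×10^7 / 5605 = 5240 m³.
For wasting at MLVSS concentration, Q_w = V/θ_c = 5240/15.4 = 340.3 m³/d.

Q_w ≈ 340 m³/d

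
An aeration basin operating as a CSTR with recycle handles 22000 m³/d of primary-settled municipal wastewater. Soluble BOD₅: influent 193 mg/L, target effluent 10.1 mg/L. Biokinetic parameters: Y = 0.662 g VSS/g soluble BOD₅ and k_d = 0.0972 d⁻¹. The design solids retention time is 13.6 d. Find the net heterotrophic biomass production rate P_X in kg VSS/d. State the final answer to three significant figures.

Y_obs = Y / (1 + k_d θ_c) = 0.662 / (1 + 0.0972 × 13.6) = 0.662 / 2.322 = 0.2851.
ΔS = 193 − 10.1 = 182.9 mg/L, so the substrate removal rate is 22000 × 182.9/1000 = 4024 kg soluble BOD₅/d.
Biomass produced: P_X = Y_obs·Q·ΔS = 0.2851 × 4024 ≈ 1147 kg VSS/d.

P_X ≈ 1150 kg VSS/d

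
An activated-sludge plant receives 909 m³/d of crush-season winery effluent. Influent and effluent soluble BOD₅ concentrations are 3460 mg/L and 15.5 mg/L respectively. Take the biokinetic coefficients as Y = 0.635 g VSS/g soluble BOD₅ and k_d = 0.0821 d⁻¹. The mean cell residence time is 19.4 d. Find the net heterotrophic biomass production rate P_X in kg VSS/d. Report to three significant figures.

P_X ≈ 767 kg VSS/d

The observed yield is Y_obs = Y/(1 + k_d·θ_c) = 0.635 / (1 + 0.0821 × 19.4) = 0.635 / 2.593 = 0.2449 g VSS per g soluble BOD₅ removed.
Substrate removed = Q·(S₀ − S) = 909 m³/d × (3460 − 15.5) g/m³ = 3.13×10^6 g/d = 3131 kg/d.
Biomass produced: P_X = Y_obs·Q·ΔS = 0.2449 × 3131 ≈ 766.8 kg VSS/d.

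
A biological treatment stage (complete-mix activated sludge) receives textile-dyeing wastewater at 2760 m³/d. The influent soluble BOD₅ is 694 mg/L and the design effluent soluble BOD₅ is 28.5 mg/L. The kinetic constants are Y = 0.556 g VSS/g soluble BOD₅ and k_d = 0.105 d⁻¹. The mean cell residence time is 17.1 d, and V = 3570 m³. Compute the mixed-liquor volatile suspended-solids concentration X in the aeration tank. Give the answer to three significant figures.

Solving the biomass balance for X: X = Y Q (S₀−S) θ_c / [V (1+k_d θ_c)] = 0.556 × 2760 × (694 − 28.5) × 17.1 / [3570 × (1 + 0.105 × 17.1)] = 1750 mg/L.

X ≈ 1750 mg/L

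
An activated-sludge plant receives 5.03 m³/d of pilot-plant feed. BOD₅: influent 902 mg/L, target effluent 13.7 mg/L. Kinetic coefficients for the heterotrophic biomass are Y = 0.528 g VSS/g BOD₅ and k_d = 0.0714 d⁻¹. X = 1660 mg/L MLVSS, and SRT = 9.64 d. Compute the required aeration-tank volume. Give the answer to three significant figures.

V ≈ 8.11 m³

Rearranging the biomass balance for a CMAS with decay, V = Y·Q·ΔS·θ_c / [X·(1+k_d θ_c)] = 0.528 × 5.03 × (902 − 13.7) × 9.64 / [1660 × (1 + 0.0714 × 9.64)] = 2.27×10^4 / 2803 = 8.115 m³.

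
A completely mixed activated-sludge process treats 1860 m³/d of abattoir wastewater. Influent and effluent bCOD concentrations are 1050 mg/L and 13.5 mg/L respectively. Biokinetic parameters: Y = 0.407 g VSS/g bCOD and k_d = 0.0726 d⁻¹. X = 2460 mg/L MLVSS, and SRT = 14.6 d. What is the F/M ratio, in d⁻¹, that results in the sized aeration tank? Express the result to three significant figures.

F/M ≈ 0.351 d⁻¹

Rearranging the biomass balance for a CMAS with decay, V = Y·Q·ΔS·θ_c / [X·(1+k_d θ_c)] = 0.407 × 1860 × (1050 − 13.5) × 14.6 / [2460 × (1 + 0.0726 × 14.6)] = 1.15×10^7 / 5068 = 2261 m³.
F/M = applied load / biomass = Q·S₀/(V·X) = 1860 × 1050 / (2261 × 2460) = 0.3512 d⁻¹.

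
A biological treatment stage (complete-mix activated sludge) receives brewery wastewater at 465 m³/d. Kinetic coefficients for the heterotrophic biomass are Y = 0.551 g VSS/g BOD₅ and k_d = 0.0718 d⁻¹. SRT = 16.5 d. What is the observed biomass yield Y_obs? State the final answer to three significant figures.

Y_obs ≈ 0.252 g VSS/g BOD₅

Correct the yield for decay: Y_obs = Y/(1 + k_d θ_c) = 0.551 / (1 + 0.0718 × 16.5) = 0.551 / 2.185 = 0.2522.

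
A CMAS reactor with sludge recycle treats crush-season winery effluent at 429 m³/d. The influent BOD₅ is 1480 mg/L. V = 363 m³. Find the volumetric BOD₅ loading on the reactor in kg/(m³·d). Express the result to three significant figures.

L_v = Q S₀ / V = 429 × 1480 × 10⁻³ / 363.0 = 1.749 kg/(m³·d).

L_v ≈ 1.75 kg BOD₅/(m³·d)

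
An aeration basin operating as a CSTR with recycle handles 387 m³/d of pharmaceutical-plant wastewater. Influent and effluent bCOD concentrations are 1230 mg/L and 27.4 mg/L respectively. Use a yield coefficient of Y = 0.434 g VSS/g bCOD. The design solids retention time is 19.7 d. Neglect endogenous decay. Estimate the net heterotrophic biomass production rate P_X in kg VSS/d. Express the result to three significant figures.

P_X ≈ 202 kg VSS/d

No decay correction is needed, so Y_obs = Y = 0.434.
Q·(S₀ − S) = 387 × (1230 − 27.4) × 10⁻³ = 465.4 kg/d removed.
Biomass produced: P_X = Y_obs·Q·ΔS = 0.4340 × 465.4 ≈ 202.0 kg VSS/d.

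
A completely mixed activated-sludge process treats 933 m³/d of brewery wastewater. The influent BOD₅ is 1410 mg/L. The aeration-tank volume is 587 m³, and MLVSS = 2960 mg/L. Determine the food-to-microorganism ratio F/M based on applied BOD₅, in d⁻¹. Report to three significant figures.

F/M ≈ 0.757 d⁻¹

F/M = Q·S₀ / (V·X) = 933 × 1410 / (587.0 × 2960) = 0.7571 g BOD₅·(g VSS·d)⁻¹.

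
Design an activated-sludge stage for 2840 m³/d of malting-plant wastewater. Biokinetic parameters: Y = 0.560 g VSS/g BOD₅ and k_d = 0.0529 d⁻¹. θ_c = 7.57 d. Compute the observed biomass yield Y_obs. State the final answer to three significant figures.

Y_obs ≈ 0.400 g VSS/g BOD₅

Observed yield with endogenous decay: Y_obs = Y / (1 + k_d·θ_c) = 0.560 / (1 + 0.0529 × 7.57) = 0.560 / 1.400 = 0.3999 g VSS/g BOD₅.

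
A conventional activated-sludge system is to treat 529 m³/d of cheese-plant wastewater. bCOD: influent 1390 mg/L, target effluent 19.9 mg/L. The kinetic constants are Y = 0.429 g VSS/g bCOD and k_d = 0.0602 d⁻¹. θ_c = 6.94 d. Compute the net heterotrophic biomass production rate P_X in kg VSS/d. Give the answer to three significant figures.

P_X ≈ 219 kg VSS/d

Y_obs = Y / (1 + k_d θ_c) = 0.429 / (1 + 0.0602 × 6.94) = 0.429 / 1.418 = 0.3026.
ΔS = 1390 − 19.9 = 1370 mg/L, so the substrate removal rate is 529 × 1370/1000 = 724.8 kg bCOD/d.
Biomass produced: P_X = Y_obs·Q·ΔS = 0.3026 × 724.8 ≈ 219.3 kg VSS/d.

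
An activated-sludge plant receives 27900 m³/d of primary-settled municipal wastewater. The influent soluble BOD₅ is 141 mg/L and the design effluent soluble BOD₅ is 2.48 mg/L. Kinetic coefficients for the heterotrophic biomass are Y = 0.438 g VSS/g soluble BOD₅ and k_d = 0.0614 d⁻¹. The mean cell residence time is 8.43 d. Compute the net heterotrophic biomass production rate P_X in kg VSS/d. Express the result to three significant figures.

Correct the yield for decay: Y_obs = Y/(1 + k_d θ_c) = 0.438 / (1 + 0.0614 × 8.43) = 0.438 / 1.518 = 0.2886.
Mass of soluble BOD₅ removed per day: Q(S₀ − S) = 27900 × 138.5 g/m³ = 3865 kg/d.
Net biomass production P_X = Y_obs × Q·(S₀ − S) = 0.2886 × 3865 = 1115 kg VSS/d.

P_X ≈ 1120 kg VSS/d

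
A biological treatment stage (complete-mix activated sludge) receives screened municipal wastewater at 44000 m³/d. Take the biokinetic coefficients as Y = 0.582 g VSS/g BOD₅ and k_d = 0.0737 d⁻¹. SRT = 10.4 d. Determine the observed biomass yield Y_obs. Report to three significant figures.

The observed yield is Y_obs = Y/(1 + k_d·θ_c) = 0.582 / (1 + 0.0737 × 10.4) = 0.582 / 1.766 = 0.3295 g VSS per g BOD₅ removed.

Y_obs ≈ 0.329 g VSS/g BOD₅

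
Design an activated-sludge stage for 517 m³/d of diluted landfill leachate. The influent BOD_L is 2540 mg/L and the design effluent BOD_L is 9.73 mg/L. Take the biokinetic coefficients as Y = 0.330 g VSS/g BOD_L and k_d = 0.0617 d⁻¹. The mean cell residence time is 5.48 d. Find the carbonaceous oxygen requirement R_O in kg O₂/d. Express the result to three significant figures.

R_O ≈ 850 kg O₂/d

The observed yield is Y_obs = Y/(1 + k_d·θ_c) = 0.330 / (1 + 0.0617 × 5.48) = 0.330 / 1.338 = 0.2466 g VSS per g BOD_L removed.
Mass of BOD_L removed per day: Q(S₀ − S) = 517 × 2530 g/m³ = 1308 kg/d.
Biomass synthesised: P_X = Y_obs × 1308 = 322.6 kg VSS/d.
R_O = Q·ΔS − 1.42 P_X = 1308 − 458.1 = 850.0 kg O₂/d.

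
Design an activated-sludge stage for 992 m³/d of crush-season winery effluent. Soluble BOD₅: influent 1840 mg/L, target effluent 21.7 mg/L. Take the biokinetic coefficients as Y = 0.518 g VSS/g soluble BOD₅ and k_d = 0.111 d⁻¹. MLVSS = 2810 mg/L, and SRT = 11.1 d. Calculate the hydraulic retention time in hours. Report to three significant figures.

τ ≈ 40.0 h

Rearranging the biomass balance for a CMAS with decay, V = Y·Q·ΔS·θ_c / [X·(1+k_d θ_c)] = 0.518 × 992 × (1840 − 21.7) × 11.1 / [2810 × (1 + 0.111 × 11.1)] = 1.04×10^7 / 6272 = 1654 m³.
HRT = V/Q = 1654 m³ / 992 m³·d⁻¹ = 1.667 d × 24 = 40.00 h.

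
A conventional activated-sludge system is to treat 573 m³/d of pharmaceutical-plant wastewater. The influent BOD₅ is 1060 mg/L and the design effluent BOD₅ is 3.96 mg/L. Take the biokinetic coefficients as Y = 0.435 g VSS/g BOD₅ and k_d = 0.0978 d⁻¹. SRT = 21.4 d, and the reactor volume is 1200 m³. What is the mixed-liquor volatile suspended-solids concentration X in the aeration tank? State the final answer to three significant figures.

X = Y·Q·ΔS·θ_c / [V·(1 + k_d θ_c)] = 0.435 × 573 × (1060 − 3.96) × 21.4 / [1200 × (1 + 0.0978 × 21.4)] = 1518 mg/L.

X ≈ 1520 mg/L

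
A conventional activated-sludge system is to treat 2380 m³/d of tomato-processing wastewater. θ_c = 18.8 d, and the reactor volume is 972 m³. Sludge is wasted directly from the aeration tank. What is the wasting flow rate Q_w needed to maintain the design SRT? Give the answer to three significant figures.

Wasting from the aeration tank: Q_w = V / θ_c = 972.0 / 18.8 = 51.70 m³/d.

Q_w ≈ 51.7 m³/d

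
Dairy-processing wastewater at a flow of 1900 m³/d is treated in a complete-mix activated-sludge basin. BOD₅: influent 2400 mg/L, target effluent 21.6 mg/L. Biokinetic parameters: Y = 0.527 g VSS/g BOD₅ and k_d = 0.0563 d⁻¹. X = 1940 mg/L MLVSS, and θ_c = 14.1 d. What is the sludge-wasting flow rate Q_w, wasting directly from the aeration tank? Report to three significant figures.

Q_w ≈ 684 m³/d

From the SRT design equation V = Y Q (S₀−S) θ_c / [X (1 + k_d θ_c)] = 0.527 × 1900 × (2400 − 21.6) × 14.1 / [1940 × (1 + 0.0563 × 14.1)] = 3.36×10^7 / 3480 = 9649 m³.
Wasting from the aeration tank: Q_w = V / θ_c = 9649 / 14.1 = 684.3 m³/d.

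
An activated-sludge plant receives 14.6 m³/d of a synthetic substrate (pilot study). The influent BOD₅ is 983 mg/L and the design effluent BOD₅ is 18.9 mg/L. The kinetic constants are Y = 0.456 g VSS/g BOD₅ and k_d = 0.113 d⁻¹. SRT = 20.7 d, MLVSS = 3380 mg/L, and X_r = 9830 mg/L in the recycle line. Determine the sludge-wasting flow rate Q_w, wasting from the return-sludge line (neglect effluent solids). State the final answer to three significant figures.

Steady-state biomass mass balance: V·X·(1 + k_d·θ_c) = Y·Q·(S₀ − S)·θ_c, so V = 0.456 × 14.6 × (983 − 18.9) × 20.7 / [3380 × (1 + 0.113 × 20.7)] = 1.33×10^5 / 11286 = 11.77 m³.
Q_w = (V·X)/(θ_c X_r) = 11.77 × 3380 / (20.7 × 9830) = 0.1955 m³/d.

Q_w ≈ 0.196 m³/d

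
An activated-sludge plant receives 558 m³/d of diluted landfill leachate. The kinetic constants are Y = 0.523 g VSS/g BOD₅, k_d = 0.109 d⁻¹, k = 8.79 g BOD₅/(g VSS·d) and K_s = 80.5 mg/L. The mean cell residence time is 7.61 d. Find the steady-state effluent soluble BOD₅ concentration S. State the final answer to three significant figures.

S ≈ 4.44 mg/L

From the Monod/SRT balance for a CMAS, S = K_s·(1+k_d θ_c)/[θ_c·(Y k − k_d) − 1] = 80.5 × (1 + 0.109 × 7.61) / [7.61 × (0.523 × 8.79 − 0.109) − 1] = 147.3 / 33.15 = 4.442 mg/L.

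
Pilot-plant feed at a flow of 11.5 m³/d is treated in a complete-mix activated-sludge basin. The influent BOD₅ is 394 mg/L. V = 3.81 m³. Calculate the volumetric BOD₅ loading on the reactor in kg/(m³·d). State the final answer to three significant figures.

L_v ≈ 1.19 kg BOD₅/(m³·d)

Applied BOD₅ load per unit volume = Q·S₀/V = (11.5 × 394/1000)/3.810 = 1.189 kg BOD₅·m⁻³·d⁻¹.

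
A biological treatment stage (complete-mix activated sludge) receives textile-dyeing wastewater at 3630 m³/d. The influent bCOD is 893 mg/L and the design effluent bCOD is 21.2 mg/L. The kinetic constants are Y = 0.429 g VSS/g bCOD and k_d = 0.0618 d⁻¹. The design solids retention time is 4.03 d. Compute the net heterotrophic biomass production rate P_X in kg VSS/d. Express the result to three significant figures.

Observed yield with endogenous decay: Y_obs = Y / (1 + k_d·θ_c) = 0.429 / (1 + 0.0618 × 4.03) = 0.429 / 1.249 = 0.3435 g VSS/g bCOD.
Mass of bCOD removed per day: Q(S₀ − S) = 3630 × 871.8 g/m³ = 3165 kg/d.
P_X = Y_obs · Q(S₀ − S) = 0.3435 × 3165 = 1087 kg VSS/d.

P_X ≈ 1090 kg VSS/d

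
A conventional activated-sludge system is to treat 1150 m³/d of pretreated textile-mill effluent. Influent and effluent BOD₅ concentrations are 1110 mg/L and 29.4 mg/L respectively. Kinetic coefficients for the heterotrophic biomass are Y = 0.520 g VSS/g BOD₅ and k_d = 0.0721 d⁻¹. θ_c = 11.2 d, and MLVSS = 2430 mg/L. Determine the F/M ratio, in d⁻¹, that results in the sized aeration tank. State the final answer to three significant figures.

F/M ≈ 0.319 d⁻¹

From the SRT design equation V = Y Q (S₀−S) θ_c / [X (1 + k_d θ_c)] = 0.520 × 1150 × (1110 − 29.4) × 11.2 / [2430 × (1 + 0.0721 × 11.2)] = 7.24×10^6 / 4392 = 1648 m³.
F/M = Q·S₀ / (V·X) = 1150 × 1110 / (1648 × 2430) = 0.3188 g BOD₅·(g VSS·d)⁻¹.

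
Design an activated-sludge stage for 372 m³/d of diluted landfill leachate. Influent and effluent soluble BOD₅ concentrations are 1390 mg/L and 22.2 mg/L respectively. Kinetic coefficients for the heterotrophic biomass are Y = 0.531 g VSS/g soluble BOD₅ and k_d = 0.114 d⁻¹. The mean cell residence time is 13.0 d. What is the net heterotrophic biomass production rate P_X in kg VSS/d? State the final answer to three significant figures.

Y_obs = Y / (1 + k_d θ_c) = 0.531 / (1 + 0.114 × 13.0) = 0.531 / 2.482 = 0.2139.
Mass of soluble BOD₅ removed per day: Q(S₀ − S) = 372 × 1368 g/m³ = 508.8 kg/d.
P_X = Y_obs · Q(S₀ − S) = 0.2139 × 508.8 = 108.9 kg VSS/d.

P_X ≈ 109 kg VSS/d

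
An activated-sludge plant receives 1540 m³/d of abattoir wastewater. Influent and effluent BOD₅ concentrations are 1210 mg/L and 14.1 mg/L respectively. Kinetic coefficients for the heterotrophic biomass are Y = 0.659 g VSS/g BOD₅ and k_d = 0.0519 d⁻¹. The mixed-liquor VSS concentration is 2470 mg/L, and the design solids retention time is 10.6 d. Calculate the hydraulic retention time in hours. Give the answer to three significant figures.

Rearranging the biomass balance for a CMAS with decay, V = Y·Q·ΔS·θ_c / [X·(1+k_d θ_c)] = 0.659 × 1540 × (1210 − 14.1) × 10.6 / [2470 × (1 + 0.0519 × 10.6)] = 1.29×10^7 / 3829 = 3360 m³.
τ = V/Q = 3360/1540 = 2.182 d, or 52.36 h.

τ ≈ 52.4 h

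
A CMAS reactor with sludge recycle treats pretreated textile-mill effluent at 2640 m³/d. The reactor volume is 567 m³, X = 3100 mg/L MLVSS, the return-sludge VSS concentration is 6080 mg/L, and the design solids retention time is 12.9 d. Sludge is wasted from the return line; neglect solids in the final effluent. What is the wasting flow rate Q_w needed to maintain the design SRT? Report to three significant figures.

Q_w ≈ 22.4 m³/d

θ_c = V·X/(Q_w·X_r) when wasting from the recycle, so Q_w = V·X/(θ_c·X_r) = 567.0 × 3100 / (12.9 × 6080) = 22.41 m³/d.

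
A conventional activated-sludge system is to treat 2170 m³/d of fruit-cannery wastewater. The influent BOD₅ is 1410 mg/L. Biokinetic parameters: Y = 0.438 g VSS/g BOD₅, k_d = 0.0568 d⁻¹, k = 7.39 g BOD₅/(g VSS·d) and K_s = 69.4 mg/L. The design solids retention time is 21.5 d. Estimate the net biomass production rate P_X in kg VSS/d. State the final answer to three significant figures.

P_X ≈ 602 kg VSS/d

From the Monod/SRT balance for a CMAS, S = K_s·(1+k_d θ_c)/[θ_c·(Y k − k_d) − 1] = 69.4 × (1 + 0.0568 × 21.5) / [21.5 × (0.438 × 7.39 − 0.0568) − 1] = 154.2 / 67.37 = 2.288 mg/L.
Correct the yield for decay: Y_obs = Y/(1 + k_d θ_c) = 0.438 / (1 + 0.0568 × 21.5) = 0.438 / 2.221 = 0.1972.
ΔS = 1410 − 2.29 = 1408 mg/L, so the substrate removal rate is 2170 × 1408/1000 = 3055 kg BOD₅/d.
Net biomass production P_X = Y_obs × Q·(S₀ − S) = 0.1972 × 3055 = 602.4 kg VSS/d.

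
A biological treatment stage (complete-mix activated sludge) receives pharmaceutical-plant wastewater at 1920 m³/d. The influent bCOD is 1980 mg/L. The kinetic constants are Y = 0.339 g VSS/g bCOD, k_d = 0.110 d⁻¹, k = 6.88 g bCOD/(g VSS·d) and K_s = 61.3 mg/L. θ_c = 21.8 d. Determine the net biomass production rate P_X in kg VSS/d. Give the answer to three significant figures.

P_X ≈ 378 kg VSS/d

For a completely mixed reactor with recycle the Lawrence–McCarty relation gives S = K_s·(1 + k_d·θ_c) / [θ_c·(Y·k − k_d) − 1] = 61.3 × (1 + 0.110 × 21.8) / [21.8 × (0.339 × 6.88 − 0.110) − 1] = 208.3 / 47.45 = 4.390 mg/L.
The observed yield is Y_obs = Y/(1 + k_d·θ_c) = 0.339 / (1 + 0.110 × 21.8) = 0.339 / 3.398 = 0.09976 g VSS per g bCOD removed.
Substrate removed = Q·(S₀ − S) = 1920 m³/d × (1980 − 4.39) g/m³ = 3.79×10^6 g/d = 3793 kg/d.
Net biomass production P_X = Y_obs × Q·(S₀ − S) = 0.09976 × 3793 = 378.4 kg VSS/d.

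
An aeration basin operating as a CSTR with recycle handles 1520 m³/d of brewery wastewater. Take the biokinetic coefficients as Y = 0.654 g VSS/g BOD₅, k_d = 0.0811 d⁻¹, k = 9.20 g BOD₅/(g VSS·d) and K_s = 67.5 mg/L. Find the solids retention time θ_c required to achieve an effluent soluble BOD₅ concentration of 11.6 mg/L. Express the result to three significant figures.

At the target effluent, Y k S/(K_s+S) = 0.654×9.20×11.6/79.10 = 0.8824 d⁻¹.
1/θ_c = 0.8824 − 0.0811 = 0.8013 d⁻¹, so θ_c = 1.248 d.

θ_c ≈ 1.25 d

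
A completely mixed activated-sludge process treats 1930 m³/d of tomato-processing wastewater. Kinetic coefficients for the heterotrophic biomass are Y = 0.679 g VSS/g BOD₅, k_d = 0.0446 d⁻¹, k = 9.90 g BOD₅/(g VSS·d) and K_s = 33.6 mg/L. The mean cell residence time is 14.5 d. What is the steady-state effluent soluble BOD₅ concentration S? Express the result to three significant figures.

For a completely mixed reactor with recycle the Lawrence–McCarty relation gives S = K_s·(1 + k_d·θ_c) / [θ_c·(Y·k − k_d) − 1] = 33.6 × (1 + 0.0446 × 14.5) / [14.5 × (0.679 × 9.90 − 0.0446) − 1] = 55.33 / 95.82 = 0.5774 mg/L.

S ≈ 0.577 mg/L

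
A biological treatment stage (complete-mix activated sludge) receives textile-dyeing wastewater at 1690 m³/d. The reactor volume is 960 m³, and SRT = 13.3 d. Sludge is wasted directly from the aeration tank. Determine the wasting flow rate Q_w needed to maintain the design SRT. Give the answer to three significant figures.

Q_w ≈ 72.2 m³/d

With mixed-liquor wasting, θ_c = V/Q_w, so Q_w = V/θ_c = 960.0/13.3 = 72.18 m³/d.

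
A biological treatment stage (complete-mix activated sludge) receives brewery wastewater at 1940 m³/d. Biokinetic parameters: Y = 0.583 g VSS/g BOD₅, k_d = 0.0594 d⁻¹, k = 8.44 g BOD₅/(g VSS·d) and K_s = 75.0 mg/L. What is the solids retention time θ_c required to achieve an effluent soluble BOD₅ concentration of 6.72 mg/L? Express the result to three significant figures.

θ_c ≈ 2.90 d

At the target effluent, Y k S/(K_s+S) = 0.583×8.44×6.72/81.72 = 0.4046 d⁻¹.
θ_c = 1/(μ − k_d) = 1/(0.4046 − 0.0594) = 1/0.3452 = 2.897 d.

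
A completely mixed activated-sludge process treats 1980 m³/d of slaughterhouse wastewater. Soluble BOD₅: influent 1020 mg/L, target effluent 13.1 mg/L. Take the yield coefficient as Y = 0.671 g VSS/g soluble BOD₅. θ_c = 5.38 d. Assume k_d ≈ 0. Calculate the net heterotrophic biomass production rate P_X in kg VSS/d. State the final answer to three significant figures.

With endogenous decay neglected, the observed yield equals the true yield: Y_obs = Y = 0.671 g VSS/g soluble BOD₅.
Mass of soluble BOD₅ removed per day: Q(S₀ − S) = 1980 × 1007 g/m³ = 1994 kg/d.
Biomass produced: P_X = Y_obs·Q·ΔS = 0.6710 × 1994 ≈ 1338 kg VSS/d.

P_X ≈ 1340 kg VSS/d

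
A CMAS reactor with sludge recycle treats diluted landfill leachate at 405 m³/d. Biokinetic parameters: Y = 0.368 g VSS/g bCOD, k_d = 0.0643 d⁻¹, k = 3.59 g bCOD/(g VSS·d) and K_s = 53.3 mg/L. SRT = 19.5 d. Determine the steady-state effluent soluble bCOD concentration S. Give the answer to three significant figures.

S ≈ 5.11 mg/L

For a completely mixed reactor with recycle the Lawrence–McCarty relation gives S = K_s·(1 + k_d·θ_c) / [θ_c·(Y·k − k_d) − 1] = 53.3 × (1 + 0.0643 × 19.5) / [19.5 × (0.368 × 3.59 − 0.0643) − 1] = 120.1 / 23.51 = 5.110 mg/L.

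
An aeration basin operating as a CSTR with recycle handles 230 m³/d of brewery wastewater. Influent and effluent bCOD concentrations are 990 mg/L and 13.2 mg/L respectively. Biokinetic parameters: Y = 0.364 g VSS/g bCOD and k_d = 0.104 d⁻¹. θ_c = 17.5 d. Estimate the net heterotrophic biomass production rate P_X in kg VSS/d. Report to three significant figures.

P_X ≈ 29.0 kg VSS/d

The observed yield is Y_obs = Y/(1 + k_d·θ_c) = 0.364 / (1 + 0.104 × 17.5) = 0.364 / 2.820 = 0.1291 g VSS per g bCOD removed.
Mass of bCOD removed per day: Q(S₀ − S) = 230 × 976.8 g/m³ = 224.7 kg/d.
Net biomass production P_X = Y_obs × Q·(S₀ − S) = 0.1291 × 224.7 = 29.00 kg VSS/d.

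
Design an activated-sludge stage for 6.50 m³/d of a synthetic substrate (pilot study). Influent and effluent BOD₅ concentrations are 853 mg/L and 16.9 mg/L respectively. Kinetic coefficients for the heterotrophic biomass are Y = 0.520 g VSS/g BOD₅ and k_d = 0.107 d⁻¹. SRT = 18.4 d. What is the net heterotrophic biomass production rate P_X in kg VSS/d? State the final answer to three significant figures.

Correct the yield for decay: Y_obs = Y/(1 + k_d θ_c) = 0.520 / (1 + 0.107 × 18.4) = 0.520 / 2.969 = 0.1752.
ΔS = 853 − 16.9 = 836.1 mg/L, so the substrate removal rate is 6.50 × 836.1/1000 = 5.435 kg BOD₅/d.
Biomass produced: P_X = Y_obs·Q·ΔS = 0.1752 × 5.435 ≈ 0.9519 kg VSS/d.

P_X ≈ 0.952 kg VSS/d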